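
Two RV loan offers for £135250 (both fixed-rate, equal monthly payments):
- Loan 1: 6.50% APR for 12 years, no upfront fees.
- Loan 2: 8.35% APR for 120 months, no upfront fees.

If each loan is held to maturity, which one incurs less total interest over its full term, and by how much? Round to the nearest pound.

Loan 1: monthly rate = 6.5%/12 = 0.0054167; payment = 135,250 × 0.0054167 / (1 − (1+0.0054167)^−144) = £1,355.10.
Total interest on Loan 1 = 144 × £1,355.10 − £135,250 = £59,884.40.
Loan 2: monthly rate = 8.35%/12 = 0.0069583; payment = 135,250 × 0.0069583 / (1 − (1+0.0069583)^−120) = £1,666.08.
Total interest on Loan 2 = 120 × £1,666.08 − £135,250 = £64,679.60.
Loan 1 is lower by £4,795.20.

Loan 1 by £4,795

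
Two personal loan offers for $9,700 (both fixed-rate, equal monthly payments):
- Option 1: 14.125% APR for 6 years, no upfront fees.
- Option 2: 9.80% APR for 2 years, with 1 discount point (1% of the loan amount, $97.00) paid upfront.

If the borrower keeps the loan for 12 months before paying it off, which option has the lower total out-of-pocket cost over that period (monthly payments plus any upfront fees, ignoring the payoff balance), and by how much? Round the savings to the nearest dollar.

Option 1 by $3,051

Option 1: monthly rate = 14.125%/12 = 0.0117708; payment = 9,700 × 0.0117708 / (1 − (1+0.0117708)^−72) = $200.53.
Option 2: monthly rate = 9.8%/12 = 0.0081667; payment = 9,700 × 0.0081667 / (1 − (1+0.0081667)^−24) = $446.71.
Over 12 months: Option 1 costs 12 × $200.53 = $2,406.36; Option 2 costs 12 × $446.71 + $97.00 = $5,457.52.
Option 1 is cheaper by $5,457.52 − $2,406.36 = $3,051.16.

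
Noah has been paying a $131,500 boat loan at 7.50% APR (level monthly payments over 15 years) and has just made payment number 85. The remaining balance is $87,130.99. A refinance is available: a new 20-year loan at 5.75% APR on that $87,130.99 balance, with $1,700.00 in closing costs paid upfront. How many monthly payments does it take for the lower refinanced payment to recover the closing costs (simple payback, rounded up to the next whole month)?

3 months

Current payment = 131,500 × 7.5%/12 / (1 − (1+0.0062500)^−180) = $1,219.02.
Refinanced payment = 87,130.99 × 0.0047917 / (1 − (1+0.0047917)^−240) = $611.73.
Monthly savings = $1,219.02 − $611.73 = $607.29.
Break-even = $1,700.00 / $607.29 = 2.80 → 3 months.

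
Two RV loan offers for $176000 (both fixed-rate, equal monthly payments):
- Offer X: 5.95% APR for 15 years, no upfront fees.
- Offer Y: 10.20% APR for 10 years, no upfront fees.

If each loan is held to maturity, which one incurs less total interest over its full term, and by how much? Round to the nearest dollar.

Offer X by $14,968

Offer X: at 5.95% the monthly rate is 0.0049583, so the payment is 176,000 × 0.0049583 / (1 − 1.0049583^−180) = $1,480.44.
Total interest on Offer X = 180 × $1,480.44 − $176,000 = $90,479.20.
Offer Y: monthly rate = 10.2%/12 = 0.0085000; payment = 176,000 × 0.0085000 / (1 − (1+0.0085000)^−120) = $2,345.39.
Total interest on Offer Y = 120 × $2,345.39 − $176,000 = $105,446.80.
Offer X is lower by $14,967.60.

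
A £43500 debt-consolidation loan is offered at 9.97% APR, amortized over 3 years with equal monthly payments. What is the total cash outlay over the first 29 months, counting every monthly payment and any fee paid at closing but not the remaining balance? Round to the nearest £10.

£40,690

At 9.97% the monthly rate is 0.0083083, so the payment is 43,500 × 0.0083083 / (1 − 1.0083083^−36) = £1,403.01.
Total outlay = 29 × £1,403.01 = £40,687.29.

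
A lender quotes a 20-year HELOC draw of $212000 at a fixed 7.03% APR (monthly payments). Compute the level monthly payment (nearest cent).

Monthly rate = 7.03%/12 = 0.0058583; payment = 212,000 × 0.0058583 / (1 − (1+0.0058583)^−240) = $1,647.45.

$1,647.45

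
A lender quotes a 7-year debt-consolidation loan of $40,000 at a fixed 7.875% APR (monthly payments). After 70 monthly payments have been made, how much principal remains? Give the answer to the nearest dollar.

$8,280

With monthly rate i = 7.875%/12 = 0.0065625, the balance after k of n payments is P · [(1+i)^n − (1+i)^k] / [(1+i)^n − 1].
(1+0.0065625)^84 = 1.73229841 and (1+0.0065625)^70 = 1.58071020, so the balance is 40,000 × (1.73229841 − 1.58071020) / (1.73229841 − 1) = $8,280.13.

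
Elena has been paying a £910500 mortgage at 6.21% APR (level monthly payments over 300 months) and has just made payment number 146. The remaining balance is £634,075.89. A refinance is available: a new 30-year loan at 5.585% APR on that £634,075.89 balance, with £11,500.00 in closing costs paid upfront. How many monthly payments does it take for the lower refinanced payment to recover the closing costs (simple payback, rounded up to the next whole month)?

Current payment = 910,500 × 6.21%/12 / (1 − (1+0.0051750)^−300) = £5,983.80.
Refinanced payment = 634,075.89 × 0.0046542 / (1 − (1+0.0046542)^−360) = £3,634.10.
Monthly savings = £5,983.80 − £3,634.10 = £2,349.70.
Break-even = £11,500.00 / £2,349.70 = 4.89 → 5 months.

5 months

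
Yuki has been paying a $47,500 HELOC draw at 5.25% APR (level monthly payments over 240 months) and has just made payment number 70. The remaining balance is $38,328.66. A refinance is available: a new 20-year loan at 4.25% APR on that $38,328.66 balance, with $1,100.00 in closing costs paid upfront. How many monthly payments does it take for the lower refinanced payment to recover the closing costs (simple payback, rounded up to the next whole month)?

Current payment = 47,500 × 5.25%/12 / (1 − (1+0.0043750)^−240) = $320.08.
Refinanced payment = 38,328.66 × 0.0035417 / (1 − (1+0.0035417)^−240) = $237.34.
Monthly savings = $320.08 − $237.34 = $82.74.
Break-even = $1,100.00 / $82.74 = 13.29 → 14 months.

14 months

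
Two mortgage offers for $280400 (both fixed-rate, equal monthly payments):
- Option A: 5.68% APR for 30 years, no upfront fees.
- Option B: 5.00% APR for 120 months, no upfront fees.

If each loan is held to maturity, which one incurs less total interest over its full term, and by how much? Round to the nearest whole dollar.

Option A: monthly rate = 5.68%/12 = 0.0047333; payment = 280,400 × 0.0047333 / (1 − (1+0.0047333)^−360) = $1,623.89.
Total interest on Option A = 360 × $1,623.89 − $280,400 = $304,200.40.
Option B: monthly rate = 5%/12 = 0.0041667; payment = 280,400 × 0.0041667 / (1 − (1+0.0041667)^−120) = $2,974.08.
Total interest on Option B = 120 × $2,974.08 − $280,400 = $76,489.60.
Option B is lower by $227,710.80.

Option B by $227,711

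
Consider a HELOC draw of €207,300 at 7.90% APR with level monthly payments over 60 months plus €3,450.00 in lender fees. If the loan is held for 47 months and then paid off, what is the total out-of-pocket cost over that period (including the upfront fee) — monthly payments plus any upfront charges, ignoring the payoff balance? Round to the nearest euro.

€200,539

Monthly rate = 7.9%/12 = 0.0065833; payment = 207,300 × 0.0065833 / (1 − (1+0.0065833)^−60) = €4,193.38.
Total outlay = 47 × €4,193.38 + €3,450.00 = €200,538.86.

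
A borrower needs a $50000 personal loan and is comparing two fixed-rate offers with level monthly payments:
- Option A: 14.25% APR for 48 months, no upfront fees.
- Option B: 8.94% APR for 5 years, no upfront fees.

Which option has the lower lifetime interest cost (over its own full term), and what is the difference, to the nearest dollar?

Option B by $3,697

Option A: at 14.25% the monthly rate is 0.0118750, so the payment is 50,000 × 0.0118750 / (1 − 1.0118750^−48) = $1,372.60.
Total interest on Option A = 48 × $1,372.60 − $50,000 = $15,884.80.
Option B: at 8.94% the monthly rate is 0.0074500, so the payment is 50,000 × 0.0074500 / (1 − 1.0074500^−60) = $1,036.46.
Total interest on Option B = 60 × $1,036.46 − $50,000 = $12,187.60.
Option B is lower by $3,697.20.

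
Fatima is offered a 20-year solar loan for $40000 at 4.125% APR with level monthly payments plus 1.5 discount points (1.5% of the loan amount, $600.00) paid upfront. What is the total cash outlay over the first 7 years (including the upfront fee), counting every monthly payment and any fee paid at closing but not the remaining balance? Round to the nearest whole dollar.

Monthly rate = 4.125%/12 = 0.0034375; payment = 40,000 × 0.0034375 / (1 − (1+0.0034375)^−240) = $245.03.
Total outlay = 84 × $245.03 + $600.00 = $21,182.52.

$21,183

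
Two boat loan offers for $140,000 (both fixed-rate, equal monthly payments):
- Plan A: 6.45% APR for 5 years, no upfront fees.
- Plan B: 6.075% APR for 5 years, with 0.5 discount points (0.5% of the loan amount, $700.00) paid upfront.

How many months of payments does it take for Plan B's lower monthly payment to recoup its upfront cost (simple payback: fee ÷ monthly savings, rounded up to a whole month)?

Plan A: monthly rate = 6.45%/12 = 0.0053750; payment = 140,000 × 0.0053750 / (1 − (1+0.0053750)^−60) = $2,735.98.
Plan B: at 6.075% the monthly rate is 0.0050625, so the payment is 140,000 × 0.0050625 / (1 − 1.0050625^−60) = $2,711.48.
Monthly savings = $2,735.98 − $2,711.48 = $24.50.
Break-even = $700.00 / $24.50 = 28.57 → 29 months.

29 months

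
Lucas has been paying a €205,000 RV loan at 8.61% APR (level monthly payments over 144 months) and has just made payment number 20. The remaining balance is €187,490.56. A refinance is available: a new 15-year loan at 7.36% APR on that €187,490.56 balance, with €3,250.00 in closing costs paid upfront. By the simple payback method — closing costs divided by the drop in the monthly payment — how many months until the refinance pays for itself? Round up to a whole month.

Current payment = 205,000 × 8.61%/12 / (1 − (1+0.0071750)^−144) = €2,288.17.
Refinanced payment = 187,490.56 × 0.0061333 / (1 − (1+0.0061333)^−180) = €1,723.18.
Monthly savings = €2,288.17 − €1,723.18 = €564.99.
Break-even = €3,250.00 / €564.99 = 5.75 → 6 months.

6 months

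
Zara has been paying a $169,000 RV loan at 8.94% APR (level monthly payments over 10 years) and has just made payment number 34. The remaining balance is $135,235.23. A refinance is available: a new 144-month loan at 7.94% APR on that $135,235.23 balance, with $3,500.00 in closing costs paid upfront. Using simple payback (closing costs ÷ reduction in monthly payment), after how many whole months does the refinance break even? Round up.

6 months

Current payment = 169,000 × 8.94%/12 / (1 − (1+0.0074500)^−120) = $2,135.34.
Refinanced payment = 135,235.23 × 0.0066167 / (1 − (1+0.0066167)^−144) = $1,459.41.
Monthly savings = $2,135.34 − $1,459.41 = $675.93.
Break-even = $3,500.00 / $675.93 = 5.18 → 6 months.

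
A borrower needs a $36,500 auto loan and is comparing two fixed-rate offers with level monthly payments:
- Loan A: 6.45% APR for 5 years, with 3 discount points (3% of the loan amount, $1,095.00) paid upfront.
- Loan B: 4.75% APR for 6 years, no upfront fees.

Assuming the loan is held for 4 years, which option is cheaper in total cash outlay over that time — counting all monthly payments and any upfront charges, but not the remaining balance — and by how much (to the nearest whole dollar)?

Loan B by $7,321

Loan A: at 6.45% the monthly rate is 0.0053750, so the payment is 36,500 × 0.0053750 / (1 − 1.0053750^−60) = $713.31.
Loan B: monthly rate = 4.75%/12 = 0.0039583; payment = 36,500 × 0.0039583 / (1 − (1+0.0039583)^−72) = $583.61.
Over 48 months: Loan A costs 48 × $713.31 + $1,095.00 = $35,333.88; Loan B costs 48 × $583.61 = $28,013.28.
Loan B is cheaper by $35,333.88 − $28,013.28 = $7,320.60.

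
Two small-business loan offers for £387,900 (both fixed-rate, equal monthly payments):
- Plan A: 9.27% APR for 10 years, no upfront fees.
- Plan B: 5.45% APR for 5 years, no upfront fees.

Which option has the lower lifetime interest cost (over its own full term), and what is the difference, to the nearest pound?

Plan B by £152,450

Plan A: monthly rate = 9.27%/12 = 0.0077250; payment = 387,900 × 0.0077250 / (1 − (1+0.0077250)^−120) = £4,970.61.
Total interest on Plan A = 120 × £4,970.61 − £387,900 = £208,573.20.
Plan B: at 5.45% the monthly rate is 0.0045417, so the payment is 387,900 × 0.0045417 / (1 − 1.0045417^−60) = £7,400.39.
Total interest on Plan B = 60 × £7,400.39 − £387,900 = £56,123.40.
Plan B is lower by £152,449.80.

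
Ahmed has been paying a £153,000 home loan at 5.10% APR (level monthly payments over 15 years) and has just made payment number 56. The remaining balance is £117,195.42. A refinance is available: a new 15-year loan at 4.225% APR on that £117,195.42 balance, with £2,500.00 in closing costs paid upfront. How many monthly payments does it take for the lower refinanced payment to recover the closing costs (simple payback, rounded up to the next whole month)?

Current payment = 153,000 × 5.1%/12 / (1 − (1+0.0042500)^−180) = £1,217.90.
Refinanced payment = 117,195.42 × 0.0035208 / (1 − (1+0.0035208)^−180) = £880.15.
Monthly savings = £1,217.90 − £880.15 = £337.75.
Break-even = £2,500.00 / £337.75 = 7.40 → 8 months.

8 months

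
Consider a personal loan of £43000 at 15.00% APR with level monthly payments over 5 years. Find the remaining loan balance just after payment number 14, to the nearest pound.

With monthly rate i = 15%/12 = 0.0125000, the balance after k of n payments is P · [(1+i)^n − (1+i)^k] / [(1+i)^n − 1].
(1+0.0125000)^60 = 2.10718135 and (1+0.0125000)^14 = 1.18995475, so the balance is 43,000 × (2.10718135 − 1.18995475) / (2.10718135 − 1) = £35,622.66.

£35,623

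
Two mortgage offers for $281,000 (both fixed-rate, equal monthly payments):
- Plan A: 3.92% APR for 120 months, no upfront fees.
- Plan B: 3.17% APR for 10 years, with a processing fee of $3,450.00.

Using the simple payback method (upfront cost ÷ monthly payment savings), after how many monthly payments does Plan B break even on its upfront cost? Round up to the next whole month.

Plan A: monthly rate = 3.92%/12 = 0.0032667; payment = 281,000 × 0.0032667 / (1 − (1+0.0032667)^−120) = $2,834.32.
Plan B: at 3.17% the monthly rate is 0.0026417, so the payment is 281,000 × 0.0026417 / (1 − 1.0026417^−120) = $2,735.46.
Monthly savings = $2,834.32 − $2,735.46 = $98.86.
Break-even = $3,450.00 / $98.86 = 34.90 → 35 months.

35 months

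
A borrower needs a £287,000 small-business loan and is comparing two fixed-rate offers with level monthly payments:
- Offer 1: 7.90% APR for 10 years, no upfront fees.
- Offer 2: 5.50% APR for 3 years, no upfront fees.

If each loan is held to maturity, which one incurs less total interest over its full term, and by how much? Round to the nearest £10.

Offer 1: monthly rate = 7.9%/12 = 0.0065833; payment = 287,000 × 0.0065833 / (1 − (1+0.0065833)^−120) = £3,466.96.
Total interest on Offer 1 = 120 × £3,466.96 − £287,000 = £129,035.20.
Offer 2: monthly rate = 5.5%/12 = 0.0045833; payment = 287,000 × 0.0045833 / (1 − (1+0.0045833)^−36) = £8,666.22.
Total interest on Offer 2 = 36 × £8,666.22 − £287,000 = £24,983.92.
Offer 2 is lower by £104,051.28.

Offer 2 by £104,050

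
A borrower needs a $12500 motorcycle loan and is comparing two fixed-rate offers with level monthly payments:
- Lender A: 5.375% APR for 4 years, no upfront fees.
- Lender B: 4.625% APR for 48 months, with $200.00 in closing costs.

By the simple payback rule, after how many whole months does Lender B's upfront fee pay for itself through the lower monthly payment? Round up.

48 months

Lender A: at 5.375% the monthly rate is 0.0044792, so the payment is 12,500 × 0.0044792 / (1 − 1.0044792^−48) = $289.99.
Lender B: at 4.625% the monthly rate is 0.0038542, so the payment is 12,500 × 0.0038542 / (1 − 1.0038542^−48) = $285.75.
Monthly savings = $289.99 − $285.75 = $4.24.
Break-even = $200.00 / $4.24 = 47.17 → 48 months.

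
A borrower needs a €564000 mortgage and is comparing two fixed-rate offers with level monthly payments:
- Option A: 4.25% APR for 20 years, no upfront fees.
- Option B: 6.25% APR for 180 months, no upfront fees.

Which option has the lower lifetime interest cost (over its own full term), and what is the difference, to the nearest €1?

Option A: at 4.25% the monthly rate is 0.0035417, so the payment is 564,000 × 0.0035417 / (1 − 1.0035417^−240) = €3,492.48.
Total interest on Option A = 240 × €3,492.48 − €564,000 = €274,195.20.
Option B: monthly rate = 6.25%/12 = 0.0052083; payment = 564,000 × 0.0052083 / (1 − (1+0.0052083)^−180) = €4,835.86.
Total interest on Option B = 180 × €4,835.86 − €564,000 = €306,454.80.
Option A is lower by €32,259.60.

Option A by €32,260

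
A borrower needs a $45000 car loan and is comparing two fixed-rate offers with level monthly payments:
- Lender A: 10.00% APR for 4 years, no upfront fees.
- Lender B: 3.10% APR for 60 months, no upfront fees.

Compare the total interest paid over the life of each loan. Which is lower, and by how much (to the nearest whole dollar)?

Lender A: at 10.00% the monthly rate is 0.0083333, so the payment is 45,000 × 0.0083333 / (1 − 1.0083333^−48) = $1,141.32.
Total interest on Lender A = 48 × $1,141.32 − $45,000 = $9,783.36.
Lender B: monthly rate = 3.1%/12 = 0.0025833; payment = 45,000 × 0.0025833 / (1 − (1+0.0025833)^−60) = $810.59.
Total interest on Lender B = 60 × $810.59 − $45,000 = $3,635.40.
Lender B is lower by $6,147.96.

Lender B by $6,148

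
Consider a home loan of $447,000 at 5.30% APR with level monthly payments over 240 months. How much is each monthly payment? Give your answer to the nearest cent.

At 5.30% the monthly rate is 0.0044167, so the payment is 447,000 × 0.0044167 / (1 − 1.0044167^−240) = $3,024.58.

$3,024.58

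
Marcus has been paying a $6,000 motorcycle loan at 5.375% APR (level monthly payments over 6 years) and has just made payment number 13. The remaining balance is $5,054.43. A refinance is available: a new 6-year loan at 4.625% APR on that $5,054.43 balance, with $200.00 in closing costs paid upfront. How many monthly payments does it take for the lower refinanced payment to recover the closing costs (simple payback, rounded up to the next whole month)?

12 months

Current payment = 6,000 × 5.375%/12 / (1 − (1+0.0044792)^−72) = $97.68.
Refinanced payment = 5,054.43 × 0.0038542 / (1 − (1+0.0038542)^−72) = $80.52.
Monthly savings = $97.68 − $80.52 = $17.16.
Break-even = $200.00 / $17.16 = 11.66 → 12 months.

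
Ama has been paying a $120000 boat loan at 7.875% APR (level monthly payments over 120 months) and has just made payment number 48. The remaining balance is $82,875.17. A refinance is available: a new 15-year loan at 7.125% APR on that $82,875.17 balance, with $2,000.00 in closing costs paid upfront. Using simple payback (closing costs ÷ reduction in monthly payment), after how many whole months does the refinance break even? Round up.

3 months

Current payment = 120,000 × 7.875%/12 / (1 − (1+0.0065625)^−120) = $1,448.02.
Refinanced payment = 82,875.17 × 0.0059375 / (1 − (1+0.0059375)^−180) = $750.71.
Monthly savings = $1,448.02 − $750.71 = $697.31.
Break-even = $2,000.00 / $697.31 = 2.87 → 3 months.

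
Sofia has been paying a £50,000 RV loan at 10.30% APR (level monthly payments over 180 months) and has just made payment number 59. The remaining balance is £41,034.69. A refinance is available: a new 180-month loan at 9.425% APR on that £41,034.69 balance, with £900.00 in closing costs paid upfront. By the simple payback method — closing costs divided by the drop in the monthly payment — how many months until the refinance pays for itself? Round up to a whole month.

Current payment = 50,000 × 10.3%/12 / (1 − (1+0.0085833)^−180) = £546.52.
Refinanced payment = 41,034.69 × 0.0078542 / (1 − (1+0.0078542)^−180) = £426.64.
Monthly savings = £546.52 − £426.64 = £119.88.
Break-even = £900.00 / £119.88 = 7.51 → 8 months.

8 months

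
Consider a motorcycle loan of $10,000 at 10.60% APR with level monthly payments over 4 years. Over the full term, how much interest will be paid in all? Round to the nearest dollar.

At 10.60% the monthly rate is 0.0088333, so the payment is 10,000 × 0.0088333 / (1 − 1.0088333^−48) = $256.52.
Total paid = 48 × $256.52 = $12,312.96; interest = $12,312.96 − $10,000 = $2,312.96.

$2,313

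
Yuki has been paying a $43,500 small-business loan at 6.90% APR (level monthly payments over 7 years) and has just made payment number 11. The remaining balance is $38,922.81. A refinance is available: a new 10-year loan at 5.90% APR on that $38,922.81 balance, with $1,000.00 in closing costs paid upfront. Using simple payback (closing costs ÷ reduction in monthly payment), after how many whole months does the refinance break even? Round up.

5 months

Current payment = 43,500 × 6.9%/12 / (1 − (1+0.0057500)^−84) = $654.41.
Refinanced payment = 38,922.81 × 0.0049167 / (1 − (1+0.0049167)^−120) = $430.17.
Monthly savings = $654.41 − $430.17 = $224.24.
Break-even = $1,000.00 / $224.24 = 4.46 → 5 months.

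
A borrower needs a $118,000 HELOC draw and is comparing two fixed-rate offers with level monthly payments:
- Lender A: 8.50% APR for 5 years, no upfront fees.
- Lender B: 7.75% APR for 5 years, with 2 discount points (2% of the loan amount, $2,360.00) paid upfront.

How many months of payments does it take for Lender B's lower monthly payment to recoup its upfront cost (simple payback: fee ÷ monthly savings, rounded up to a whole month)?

Lender A: monthly rate = 8.5%/12 = 0.0070833; payment = 118,000 × 0.0070833 / (1 − (1+0.0070833)^−60) = $2,420.95.
Lender B: at 7.75% the monthly rate is 0.0064583, so the payment is 118,000 × 0.0064583 / (1 − 1.0064583^−60) = $2,378.52.
Monthly savings = $2,420.95 − $2,378.52 = $42.43.
Break-even = $2,360.00 / $42.43 = 55.62 → 56 months.

56 months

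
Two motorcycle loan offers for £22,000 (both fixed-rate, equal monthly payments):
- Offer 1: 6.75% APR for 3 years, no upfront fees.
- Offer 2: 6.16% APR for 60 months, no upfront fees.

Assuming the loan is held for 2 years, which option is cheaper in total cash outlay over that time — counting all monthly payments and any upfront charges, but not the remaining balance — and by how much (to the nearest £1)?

Offer 2 by £5,996

Offer 1: at 6.75% the monthly rate is 0.0056250, so the payment is 22,000 × 0.0056250 / (1 − 1.0056250^−36) = £676.78.
Offer 2: monthly rate = 6.16%/12 = 0.0051333; payment = 22,000 × 0.0051333 / (1 − (1+0.0051333)^−60) = £426.96.
Over 24 months: Offer 1 costs 24 × £676.78 = £16,242.72; Offer 2 costs 24 × £426.96 = £10,247.04.
Offer 2 is cheaper by £16,242.72 − £10,247.04 = £5,995.68.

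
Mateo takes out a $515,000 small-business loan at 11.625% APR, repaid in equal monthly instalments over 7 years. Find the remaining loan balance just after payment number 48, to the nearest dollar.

$272,077

With monthly rate i = 11.625%/12 = 0.0096875, the balance after k of n payments is P · [(1+i)^n − (1+i)^k] / [(1+i)^n − 1].
(1+0.0096875)^84 = 2.24753413 and (1+0.0096875)^48 = 1.58845540, so the balance is 515,000 × (2.24753413 − 1.58845540) / (2.24753413 − 1) = $272,077.16.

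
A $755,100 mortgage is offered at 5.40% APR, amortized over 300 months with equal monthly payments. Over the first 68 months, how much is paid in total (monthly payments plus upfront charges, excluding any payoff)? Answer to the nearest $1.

Monthly rate = 5.4%/12 = 0.0045000; payment = 755,100 × 0.0045000 / (1 − (1+0.0045000)^−300) = $4,591.99.
Total outlay = 68 × $4,591.99 = $312,255.32.

$312,255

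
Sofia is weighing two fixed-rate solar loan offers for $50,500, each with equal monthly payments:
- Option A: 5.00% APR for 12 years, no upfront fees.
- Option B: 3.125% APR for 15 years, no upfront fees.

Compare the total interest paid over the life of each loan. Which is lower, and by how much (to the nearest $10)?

Option A: monthly rate = 5%/12 = 0.0041667; payment = 50,500 × 0.0041667 / (1 − (1+0.0041667)^−144) = $467.07.
Total interest on Option A = 144 × $467.07 − $50,500 = $16,758.08.
Option B: at 3.125% the monthly rate is 0.0026042, so the payment is 50,500 × 0.0026042 / (1 − 1.0026042^−180) = $351.79.
Total interest on Option B = 180 × $351.79 − $50,500 = $12,822.20.
Option B is lower by $3,935.88.

Option B by $3,940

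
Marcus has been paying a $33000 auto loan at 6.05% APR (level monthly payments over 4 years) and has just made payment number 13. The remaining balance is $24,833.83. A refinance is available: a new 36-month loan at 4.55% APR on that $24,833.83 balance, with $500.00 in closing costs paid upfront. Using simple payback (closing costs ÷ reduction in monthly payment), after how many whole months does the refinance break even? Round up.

14 months

Current payment = 33,000 × 6.05%/12 / (1 − (1+0.0050417)^−48) = $775.76.
Refinanced payment = 24,833.83 × 0.0037917 / (1 − (1+0.0037917)^−36) = $739.29.
Monthly savings = $775.76 − $739.29 = $36.47.
Break-even = $500.00 / $36.47 = 13.71 → 14 months.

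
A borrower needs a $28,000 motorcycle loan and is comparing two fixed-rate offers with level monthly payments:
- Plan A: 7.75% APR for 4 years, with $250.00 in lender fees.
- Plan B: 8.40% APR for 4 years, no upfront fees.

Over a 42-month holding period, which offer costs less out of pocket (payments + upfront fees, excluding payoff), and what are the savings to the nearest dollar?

Plan A by $109

Plan A: at 7.75% the monthly rate is 0.0064583, so the payment is 28,000 × 0.0064583 / (1 − 1.0064583^−48) = $680.28.
Plan B: at 8.40% the monthly rate is 0.0070000, so the payment is 28,000 × 0.0070000 / (1 − 1.0070000^−48) = $688.83.
Over 42 months: Plan A costs 42 × $680.28 + $250.00 = $28,821.76; Plan B costs 42 × $688.83 = $28,930.86.
Plan A is cheaper by $28,930.86 − $28,821.76 = $109.10.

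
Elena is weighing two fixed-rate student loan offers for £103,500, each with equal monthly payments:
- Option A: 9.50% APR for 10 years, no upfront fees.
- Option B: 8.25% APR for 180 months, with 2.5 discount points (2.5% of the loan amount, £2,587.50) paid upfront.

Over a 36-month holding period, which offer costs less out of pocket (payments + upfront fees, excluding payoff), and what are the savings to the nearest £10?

Option A: at 9.50% the monthly rate is 0.0079167, so the payment is 103,500 × 0.0079167 / (1 − 1.0079167^−120) = £1,339.26.
Option B: monthly rate = 8.25%/12 = 0.0068750; payment = 103,500 × 0.0068750 / (1 − (1+0.0068750)^−180) = £1,004.10.
Over 36 months: Option A costs 36 × £1,339.26 = £48,213.36; Option B costs 36 × £1,004.10 + £2,587.50 = £38,735.10.
Option B is cheaper by £48,213.36 − £38,735.10 = £9,478.26.

Option B by £9,480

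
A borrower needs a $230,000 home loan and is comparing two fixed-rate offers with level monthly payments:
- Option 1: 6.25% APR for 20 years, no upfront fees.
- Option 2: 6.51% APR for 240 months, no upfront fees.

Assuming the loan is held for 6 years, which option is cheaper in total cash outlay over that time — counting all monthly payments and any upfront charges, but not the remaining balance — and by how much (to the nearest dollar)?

Option 1 by $2,523

Option 1: at 6.25% the monthly rate is 0.0052083, so the payment is 230,000 × 0.0052083 / (1 − 1.0052083^−240) = $1,681.13.
Option 2: at 6.51% the monthly rate is 0.0054250, so the payment is 230,000 × 0.0054250 / (1 − 1.0054250^−240) = $1,716.17.
Over 72 months: Option 1 costs 72 × $1,681.13 = $121,041.36; Option 2 costs 72 × $1,716.17 = $123,564.24.
Option 1 is cheaper by $123,564.24 − $121,041.36 = $2,522.88.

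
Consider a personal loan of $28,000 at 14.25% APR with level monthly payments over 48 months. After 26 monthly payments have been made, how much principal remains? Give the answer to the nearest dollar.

With monthly rate i = 14.25%/12 = 0.0118750, the balance after k of n payments is P · [(1+i)^n − (1+i)^k] / [(1+i)^n − 1].
(1+0.0118750)^48 = 1.76233949 and (1+0.0118750)^26 = 1.35924742, so the balance is 28,000 × (1.76233949 − 1.35924742) / (1.76233949 − 1) = $14,805.19.

$14,805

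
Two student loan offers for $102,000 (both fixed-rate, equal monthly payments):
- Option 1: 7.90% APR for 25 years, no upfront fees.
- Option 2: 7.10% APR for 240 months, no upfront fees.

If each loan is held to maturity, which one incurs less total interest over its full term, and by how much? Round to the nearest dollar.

Option 2 by $42,887

Option 1: monthly rate = 7.9%/12 = 0.0065833; payment = 102,000 × 0.0065833 / (1 − (1+0.0065833)^−300) = $780.51.
Total interest on Option 1 = 300 × $780.51 − $102,000 = $132,153.00.
Option 2: monthly rate = 7.1%/12 = 0.0059167; payment = 102,000 × 0.0059167 / (1 − (1+0.0059167)^−240) = $796.94.
Total interest on Option 2 = 240 × $796.94 − $102,000 = $89,265.60.
Option 2 is lower by $42,887.40.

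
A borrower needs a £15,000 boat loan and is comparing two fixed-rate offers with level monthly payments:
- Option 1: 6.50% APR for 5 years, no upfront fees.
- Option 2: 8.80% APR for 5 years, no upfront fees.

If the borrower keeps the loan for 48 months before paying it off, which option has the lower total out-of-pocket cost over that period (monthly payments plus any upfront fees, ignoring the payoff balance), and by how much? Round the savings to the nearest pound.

Option 1 by £789

Option 1: at 6.50% the monthly rate is 0.0054167, so the payment is 15,000 × 0.0054167 / (1 − 1.0054167^−60) = £293.49.
Option 2: at 8.80% the monthly rate is 0.0073333, so the payment is 15,000 × 0.0073333 / (1 − 1.0073333^−60) = £309.92.
Over 48 months: Option 1 costs 48 × £293.49 = £14,087.52; Option 2 costs 48 × £309.92 = £14,876.16.
Option 1 is cheaper by £14,876.16 − £14,087.52 = £788.64.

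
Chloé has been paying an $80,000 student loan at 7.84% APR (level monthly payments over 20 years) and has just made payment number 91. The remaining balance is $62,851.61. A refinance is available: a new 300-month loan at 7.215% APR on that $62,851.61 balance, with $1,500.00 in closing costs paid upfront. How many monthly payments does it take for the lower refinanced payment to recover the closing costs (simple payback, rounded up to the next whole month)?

8 months

Current payment = 80,000 × 7.84%/12 / (1 − (1+0.0065333)^−240) = $661.21.
Refinanced payment = 62,851.61 × 0.0060125 / (1 − (1+0.0060125)^−300) = $452.88.
Monthly savings = $661.21 − $452.88 = $208.33.
Break-even = $1,500.00 / $208.33 = 7.20 → 8 months.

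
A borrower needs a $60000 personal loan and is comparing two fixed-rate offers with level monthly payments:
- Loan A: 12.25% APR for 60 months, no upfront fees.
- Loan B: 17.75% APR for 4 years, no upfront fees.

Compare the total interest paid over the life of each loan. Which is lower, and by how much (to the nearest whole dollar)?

Loan A: at 12.25% the monthly rate is 0.0102083, so the payment is 60,000 × 0.0102083 / (1 − 1.0102083^−60) = $1,342.26.
Total interest on Loan A = 60 × $1,342.26 − $60,000 = $20,535.60.
Loan B: monthly rate = 17.75%/12 = 0.0147917; payment = 60,000 × 0.0147917 / (1 − (1+0.0147917)^−48) = $1,754.67.
Total interest on Loan B = 48 × $1,754.67 − $60,000 = $24,224.16.
Loan A is lower by $3,688.56.

Loan A by $3,689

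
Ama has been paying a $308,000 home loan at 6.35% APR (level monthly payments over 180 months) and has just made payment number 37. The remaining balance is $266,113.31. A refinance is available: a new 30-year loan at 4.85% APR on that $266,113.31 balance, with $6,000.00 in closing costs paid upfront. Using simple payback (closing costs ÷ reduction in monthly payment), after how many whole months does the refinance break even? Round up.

5 months

Current payment = 308,000 × 6.35%/12 / (1 − (1+0.0052917)^−180) = $2,657.68.
Refinanced payment = 266,113.31 × 0.0040417 / (1 − (1+0.0040417)^−360) = $1,404.26.
Monthly savings = $2,657.68 − $1,404.26 = $1,253.42.
Break-even = $6,000.00 / $1,253.42 = 4.79 → 5 months.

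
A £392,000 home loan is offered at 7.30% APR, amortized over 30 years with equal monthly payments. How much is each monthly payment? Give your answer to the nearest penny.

Monthly rate = 7.3%/12 = 0.0060833; payment = 392,000 × 0.0060833 / (1 − (1+0.0060833)^−360) = £2,687.44.

£2,687.44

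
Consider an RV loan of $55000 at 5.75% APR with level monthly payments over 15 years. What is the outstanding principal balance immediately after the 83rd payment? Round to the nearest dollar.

With monthly rate i = 5.75%/12 = 0.0047917, the balance after k of n payments is P · [(1+i)^n − (1+i)^k] / [(1+i)^n − 1].
(1+0.0047917)^180 = 2.36420112 and (1+0.0047917)^83 = 1.48699681, so the balance is 55,000 × (2.36420112 − 1.48699681) / (2.36420112 − 1) = $35,365.93.

$35,366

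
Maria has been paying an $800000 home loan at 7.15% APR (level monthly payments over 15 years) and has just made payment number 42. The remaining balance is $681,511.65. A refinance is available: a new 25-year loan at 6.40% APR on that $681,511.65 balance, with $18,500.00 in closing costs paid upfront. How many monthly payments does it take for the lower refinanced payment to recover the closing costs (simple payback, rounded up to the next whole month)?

7 months

Current payment = 800,000 × 7.15%/12 / (1 − (1+0.0059583)^−180) = $7,257.88.
Refinanced payment = 681,511.65 × 0.0053333 / (1 − (1+0.0053333)^−300) = $4,559.12.
Monthly savings = $7,257.88 − $4,559.12 = $2,698.76.
Break-even = $18,500.00 / $2,698.76 = 6.86 → 7 months.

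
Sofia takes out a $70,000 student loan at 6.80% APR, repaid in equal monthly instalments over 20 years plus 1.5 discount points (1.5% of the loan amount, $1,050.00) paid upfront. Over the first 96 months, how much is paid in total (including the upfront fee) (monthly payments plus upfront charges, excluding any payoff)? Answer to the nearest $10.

$52,350

Monthly rate = 6.8%/12 = 0.0056667; payment = 70,000 × 0.0056667 / (1 − (1+0.0056667)^−240) = $534.34.
Total outlay = 96 × $534.34 + $1,050.00 = $52,346.64.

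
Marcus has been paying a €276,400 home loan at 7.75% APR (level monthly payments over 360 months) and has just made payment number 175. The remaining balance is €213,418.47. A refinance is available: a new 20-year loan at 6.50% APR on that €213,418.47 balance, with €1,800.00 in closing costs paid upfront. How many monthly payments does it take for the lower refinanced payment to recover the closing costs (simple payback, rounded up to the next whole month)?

Current payment = 276,400 × 7.75%/12 / (1 − (1+0.0064583)^−360) = €1,980.16.
Refinanced payment = 213,418.47 × 0.0054167 / (1 − (1+0.0054167)^−240) = €1,591.19.
Monthly savings = €1,980.16 − €1,591.19 = €388.97.
Break-even = €1,800.00 / €388.97 = 4.63 → 5 months.

5 months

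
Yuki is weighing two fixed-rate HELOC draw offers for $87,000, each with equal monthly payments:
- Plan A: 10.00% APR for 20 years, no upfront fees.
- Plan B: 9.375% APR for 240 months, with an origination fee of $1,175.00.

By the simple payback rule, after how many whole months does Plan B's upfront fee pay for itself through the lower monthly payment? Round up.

33 months

Plan A: at 10.00% the monthly rate is 0.0083333, so the payment is 87,000 × 0.0083333 / (1 − 1.0083333^−240) = $839.57.
Plan B: at 9.375% the monthly rate is 0.0078125, so the payment is 87,000 × 0.0078125 / (1 − 1.0078125^−240) = $803.87.
Monthly savings = $839.57 − $803.87 = $35.70.
Break-even = $1,175.00 / $35.70 = 32.91 → 33 months.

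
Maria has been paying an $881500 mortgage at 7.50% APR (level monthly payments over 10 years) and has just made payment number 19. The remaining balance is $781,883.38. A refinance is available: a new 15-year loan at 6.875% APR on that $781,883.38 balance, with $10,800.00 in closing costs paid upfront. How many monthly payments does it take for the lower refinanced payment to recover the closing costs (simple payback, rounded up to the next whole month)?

4 months

Current payment = 881,500 × 7.5%/12 / (1 − (1+0.0062500)^−120) = $10,463.56.
Refinanced payment = 781,883.38 × 0.0057292 / (1 − (1+0.0057292)^−180) = $6,973.26.
Monthly savings = $10,463.56 − $6,973.26 = $3,490.30.
Break-even = $10,800.00 / $3,490.30 = 3.09 → 4 months.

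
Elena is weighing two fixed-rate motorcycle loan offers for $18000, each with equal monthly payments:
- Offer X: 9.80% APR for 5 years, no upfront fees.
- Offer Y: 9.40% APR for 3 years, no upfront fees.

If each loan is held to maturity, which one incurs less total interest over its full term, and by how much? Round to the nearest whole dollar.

Offer X: monthly rate = 9.8%/12 = 0.0081667; payment = 18,000 × 0.0081667 / (1 − (1+0.0081667)^−60) = $380.68.
Total interest on Offer X = 60 × $380.68 − $18,000 = $4,840.80.
Offer Y: monthly rate = 9.4%/12 = 0.0078333; payment = 18,000 × 0.0078333 / (1 − (1+0.0078333)^−36) = $575.75.
Total interest on Offer Y = 36 × $575.75 − $18,000 = $2,727.00.
Offer Y is lower by $2,113.80.

Offer Y by $2,114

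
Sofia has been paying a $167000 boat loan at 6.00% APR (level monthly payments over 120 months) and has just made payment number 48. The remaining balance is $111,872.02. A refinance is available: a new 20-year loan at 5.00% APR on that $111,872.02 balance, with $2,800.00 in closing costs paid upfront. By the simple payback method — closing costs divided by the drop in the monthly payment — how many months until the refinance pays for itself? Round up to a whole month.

3 months

Current payment = 167,000 × 6%/12 / (1 − (1+0.0050000)^−120) = $1,854.04.
Refinanced payment = 111,872.02 × 0.0041667 / (1 − (1+0.0041667)^−240) = $738.31.
Monthly savings = $1,854.04 − $738.31 = $1,115.73.
Break-even = $2,800.00 / $1,115.73 = 2.51 → 3 months.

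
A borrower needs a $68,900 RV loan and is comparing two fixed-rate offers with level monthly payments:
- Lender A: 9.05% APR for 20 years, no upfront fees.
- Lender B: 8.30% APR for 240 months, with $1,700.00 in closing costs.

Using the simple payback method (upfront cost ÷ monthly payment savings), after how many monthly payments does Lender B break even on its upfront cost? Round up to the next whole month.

52 months

Lender A: at 9.05% the monthly rate is 0.0075417, so the payment is 68,900 × 0.0075417 / (1 − 1.0075417^−240) = $622.13.
Lender B: at 8.30% the monthly rate is 0.0069167, so the payment is 68,900 × 0.0069167 / (1 − 1.0069167^−240) = $589.24.
Monthly savings = $622.13 − $589.24 = $32.89.
Break-even = $1,700.00 / $32.89 = 51.69 → 52 months.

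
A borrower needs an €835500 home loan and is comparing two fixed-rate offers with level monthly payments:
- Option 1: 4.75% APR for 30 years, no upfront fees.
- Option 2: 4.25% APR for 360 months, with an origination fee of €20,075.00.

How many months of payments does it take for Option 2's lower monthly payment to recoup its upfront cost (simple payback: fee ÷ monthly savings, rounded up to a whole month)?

81 months

Option 1: monthly rate = 4.75%/12 = 0.0039583; payment = 835,500 × 0.0039583 / (1 − (1+0.0039583)^−360) = €4,358.36.
Option 2: monthly rate = 4.25%/12 = 0.0035417; payment = 835,500 × 0.0035417 / (1 − (1+0.0035417)^−360) = €4,110.16.
Monthly savings = €4,358.36 − €4,110.16 = €248.20.
Break-even = €20,075.00 / €248.20 = 80.88 → 81 months.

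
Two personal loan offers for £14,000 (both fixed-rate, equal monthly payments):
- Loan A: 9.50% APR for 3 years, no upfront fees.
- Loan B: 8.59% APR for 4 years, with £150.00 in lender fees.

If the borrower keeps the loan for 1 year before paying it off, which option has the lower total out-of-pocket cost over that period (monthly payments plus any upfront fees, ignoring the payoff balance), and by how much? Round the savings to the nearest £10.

Loan A: at 9.50% the monthly rate is 0.0079167, so the payment is 14,000 × 0.0079167 / (1 − 1.0079167^−36) = £448.46.
Loan B: at 8.59% the monthly rate is 0.0071583, so the payment is 14,000 × 0.0071583 / (1 − 1.0071583^−48) = £345.67.
Over 12 months: Loan A costs 12 × £448.46 = £5,381.52; Loan B costs 12 × £345.67 + £150.00 = £4,298.04.
Loan B is cheaper by £5,381.52 − £4,298.04 = £1,083.48.

Loan B by £1,080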